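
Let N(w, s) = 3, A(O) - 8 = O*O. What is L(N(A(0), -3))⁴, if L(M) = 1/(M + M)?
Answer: 1/1296 ≈ 0.00077160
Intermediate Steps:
A(O) = 8 + O² (A(O) = 8 + O*O = 8 + O²)
L(M) = 1/(2*M)
L(N(A(0), -3))⁴ = ((½)/3)⁴ = ((½)*(⅓))⁴ = (⅙)⁴ = 1/1296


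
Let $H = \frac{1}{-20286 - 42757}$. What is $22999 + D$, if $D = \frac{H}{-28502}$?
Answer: $\frac{41325789626415}{1796851586} \approx 22999.0$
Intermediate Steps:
$H = - \frac{1}{63043}$ ($H = \frac{1}{-63043} = - \frac{1}{63043} \approx -1.5862 \cdot 10^{-5}$)
$D = \frac{1}{1796851586}$ ($D = - \frac{1}{63043 \left(-28502\right)} = \left(- \frac{1}{63043}\right) \left(- \frac{1}{28502}\right) = \frac{1}{1796851586} \approx 5.5653 \cdot 10^{-10}$)
$22999 + D = 22999 + \frac{1}{1796851586} = \frac{41325789626415}{1796851586}$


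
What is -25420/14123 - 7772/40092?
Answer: -282225649/141554829 ≈ -1.9938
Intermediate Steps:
-25420/14123 - 7772/40092 = -25420*1/14123 - 7772*1/40092 = -25420/14123 - 1943/10023 = -282225649/141554829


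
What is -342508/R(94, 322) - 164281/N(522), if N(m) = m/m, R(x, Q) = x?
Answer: -7892461/47 ≈ -1.6792e+5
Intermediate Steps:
N(m) = 1
-342508/R(94, 322) - 164281/N(522) = -342508/94 - 164281/1 = -342508*1/94 - 164281*1 = -171254/47 - 164281 = -7892461/47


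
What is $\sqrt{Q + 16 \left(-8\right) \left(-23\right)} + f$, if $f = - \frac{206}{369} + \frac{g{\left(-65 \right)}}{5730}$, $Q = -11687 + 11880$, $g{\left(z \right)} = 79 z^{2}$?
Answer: $\frac{8132173}{140958} + \sqrt{3137} \approx 113.7$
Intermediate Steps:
$Q = 193$
$f = \frac{8132173}{140958}$ ($f = - \frac{206}{369} + \frac{79 \left(-65\right)^{2}}{5730} = \left(-206\right) \frac{1}{369} + 79 \cdot 4225 \cdot \frac{1}{5730} = - \frac{206}{369} + 333775 \cdot \frac{1}{5730} = - \frac{206}{369} + \frac{66755}{1146} = \frac{8132173}{140958} \approx 57.692$)
$\sqrt{Q + 16 \left(-8\right) \left(-23\right)} + f = \sqrt{193 + 16 \left(-8\right) \left(-23\right)} + \frac{8132173}{140958} = \sqrt{193 - -2944} + \frac{8132173}{140958} = \sqrt{193 + 2944} + \frac{8132173}{140958} = \sqrt{3137} + \frac{8132173}{140958} = \frac{8132173}{140958} + \sqrt{3137}$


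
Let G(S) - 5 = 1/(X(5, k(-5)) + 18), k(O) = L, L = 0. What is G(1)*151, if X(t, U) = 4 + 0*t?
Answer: 16761/22 ≈ 761.86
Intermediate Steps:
k(O) = 0
X(t, U) = 4 (X(t, U) = 4 + 0 = 4)
G(S) = 111/22 (G(S) = 5 + 1/(4 + 18) = 5 + 1/22 = 111/22)
G(1)*151 = (111/22)*151 = 16761/22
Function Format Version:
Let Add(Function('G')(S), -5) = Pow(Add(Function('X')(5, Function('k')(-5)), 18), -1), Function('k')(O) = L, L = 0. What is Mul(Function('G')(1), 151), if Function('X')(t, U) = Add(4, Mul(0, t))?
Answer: Rational(16761, 22) ≈ 761.86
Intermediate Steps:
Function('k')(O) = 0
Function('X')(t, U) = 4 (Function('X')(t, U) = Add(4, 0) = 4)
Function('G')(S) = Rational(111, 22) (Function('G')(S) = Add(5, Pow(Add(4, 18), -1)) = Add(5, Pow(22, -1)) = Add(5, Rational(1, 22)) = Rational(111, 22))
Mul(Function('G')(1), 151) = Mul(Rational(111, 22), 151) = Rational(16761, 22)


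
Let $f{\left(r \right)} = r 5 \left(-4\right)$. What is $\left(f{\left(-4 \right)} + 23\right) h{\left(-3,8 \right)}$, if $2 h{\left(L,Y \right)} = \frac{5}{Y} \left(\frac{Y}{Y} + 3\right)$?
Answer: $\frac{515}{4} \approx 128.75$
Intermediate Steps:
$h{\left(L,Y \right)} = \frac{10}{Y}$ ($h{\left(L,Y \right)} = \frac{\frac{5}{Y} \left(\frac{Y}{Y} + 3\right)}{2} = \frac{\frac{5}{Y} \left(1 + 3\right)}{2} = \frac{\frac{5}{Y} 4}{2} = \frac{20 \frac{1}{Y}}{2} = \frac{10}{Y}$)
$f{\left(r \right)} = - 20 r$ ($f{\left(r \right)} = 5 r \left(-4\right) = - 20 r$)
$\left(f{\left(-4 \right)} + 23\right) h{\left(-3,8 \right)} = \left(\left(-20\right) \left(-4\right) + 23\right) \frac{10}{8} = \left(80 + 23\right) 10 \cdot \frac{1}{8} = 103 \cdot \frac{5}{4} = \frac{515}{4}$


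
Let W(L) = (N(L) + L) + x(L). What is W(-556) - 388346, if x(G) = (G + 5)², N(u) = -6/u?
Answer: -23713675/278 ≈ -85301.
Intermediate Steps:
x(G) = (5 + G)²
W(L) = L + (5 + L)² - 6/L (W(L) = (-6/L + L) + (5 + L)² = (L - 6/L) + (5 + L)² = L + (5 + L)² - 6/L)
W(-556) - 388346 = (-556 + (5 - 556)² - 6/(-556)) - 388346 = (-556 + (-551)² - 6*(-1/556)) - 388346 = (-556 + 303601 + 3/278) - 388346 = 84246513/278 - 388346 = -23713675/278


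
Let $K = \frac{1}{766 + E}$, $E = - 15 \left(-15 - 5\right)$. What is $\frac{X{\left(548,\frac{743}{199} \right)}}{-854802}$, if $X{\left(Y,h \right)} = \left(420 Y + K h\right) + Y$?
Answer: $- \frac{48941011615}{181332567468} \approx -0.2699$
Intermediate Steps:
$E = 300$ ($E = \left(-15\right) \left(-20\right) = 300$)
$K = \frac{1}{1066}$ ($K = \frac{1}{766 + 300} = \frac{1}{1066} \approx 0.00093809$)
$X{\left(Y,h \right)} = 421 Y + \frac{h}{1066}$ ($X{\left(Y,h \right)} = \left(420 Y + \frac{h}{1066}\right) + Y = 421 Y + \frac{h}{1066}$)
$\frac{X{\left(548,\frac{743}{199} \right)}}{-854802} = \frac{421 \cdot 548 + \frac{743 \cdot \frac{1}{199}}{1066}}{-854802} = \left(230708 + \frac{743 \cdot \frac{1}{199}}{1066}\right) \left(- \frac{1}{854802}\right) = \left(230708 + \frac{1}{1066} \cdot \frac{743}{199}\right) \left(- \frac{1}{854802}\right) = \left(230708 + \frac{743}{212134}\right) \left(- \frac{1}{854802}\right) = \frac{48941011615}{212134} \left(- \frac{1}{854802}\right) = - \frac{48941011615}{181332567468}$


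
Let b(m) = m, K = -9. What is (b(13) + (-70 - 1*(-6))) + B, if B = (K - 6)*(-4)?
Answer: 9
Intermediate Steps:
B = 60 (B = (-9 - 6)*(-4) = -15*(-4) = 60)
(b(13) + (-70 - 1*(-6))) + B = (13 + (-70 - 1*(-6))) + 60 = (13 + (-70 + 6)) + 60 = (13 - 64) + 60 = -51 + 60 = 9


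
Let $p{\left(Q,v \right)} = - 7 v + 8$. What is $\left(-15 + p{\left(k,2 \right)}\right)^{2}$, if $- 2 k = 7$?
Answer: $441$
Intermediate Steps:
$k = - \frac{7}{2}$ ($k = \left(- \frac{1}{2}\right) 7 = - \frac{7}{2} \approx -3.5$)
$p{\left(Q,v \right)} = 8 - 7 v$
$\left(-15 + p{\left(k,2 \right)}\right)^{2} = \left(-15 + \left(8 - 14\right)\right)^{2} = \left(-15 - 6\right)^{2} = \left(-21\right)^{2} = 441$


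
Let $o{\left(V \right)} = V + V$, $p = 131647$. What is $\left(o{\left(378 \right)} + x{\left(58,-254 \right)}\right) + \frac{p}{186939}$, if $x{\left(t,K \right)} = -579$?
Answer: $\frac{33219850}{186939} \approx 177.7$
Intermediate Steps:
$o{\left(V \right)} = 2 V$
$\left(o{\left(378 \right)} + x{\left(58,-254 \right)}\right) + \frac{p}{186939} = \left(2 \cdot 378 - 579\right) + \frac{131647}{186939} = \left(756 - 579\right) + 131647 \cdot \frac{1}{186939} = 177 + \frac{131647}{186939} = \frac{33219850}{186939}$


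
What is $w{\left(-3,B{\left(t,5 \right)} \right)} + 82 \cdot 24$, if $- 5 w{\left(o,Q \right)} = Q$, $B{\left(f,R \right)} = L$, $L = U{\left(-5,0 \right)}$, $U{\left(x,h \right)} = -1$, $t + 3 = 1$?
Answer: $\frac{9841}{5} \approx 1968.2$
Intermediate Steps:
$t = -2$ ($t = -3 + 1 = -2$)
$L = -1$
$B{\left(f,R \right)} = -1$
$w{\left(o,Q \right)} = - \frac{Q}{5}$
$w{\left(-3,B{\left(t,5 \right)} \right)} + 82 \cdot 24 = \left(- \frac{1}{5}\right) \left(-1\right) + 82 \cdot 24 = \frac{1}{5} + 1968 = \frac{9841}{5}$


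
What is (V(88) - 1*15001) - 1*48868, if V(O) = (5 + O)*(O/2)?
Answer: -59777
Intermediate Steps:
V(O) = O*(5 + O)/2 (V(O) = (5 + O)*(O*(1/2)) = (5 + O)*(O/2) = O*(5 + O)/2)
(V(88) - 1*15001) - 1*48868 = ((1/2)*88*(5 + 88) - 1*15001) - 1*48868 = ((1/2)*88*93 - 15001) - 48868 = (4092 - 15001) - 48868 = -10909 - 48868 = -59777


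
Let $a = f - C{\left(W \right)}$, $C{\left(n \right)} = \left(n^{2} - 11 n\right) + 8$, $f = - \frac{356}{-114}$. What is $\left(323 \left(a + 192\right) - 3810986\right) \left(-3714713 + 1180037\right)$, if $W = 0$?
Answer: $9506417243312$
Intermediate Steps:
$f = \frac{178}{57}$ ($f = \left(-356\right) \left(- \frac{1}{114}\right) = \frac{178}{57} \approx 3.1228$)
$C{\left(n \right)} = 8 + n^{2} - 11 n$
$a = - \frac{278}{57}$ ($a = \frac{178}{57} - \left(8 + 0^{2} - 0\right) = \frac{178}{57} - \left(8 + 0 + 0\right) = \frac{178}{57} - 8 = - \frac{278}{57} \approx -4.8772$)
$\left(323 \left(a + 192\right) - 3810986\right) \left(-3714713 + 1180037\right) = \left(323 \left(- \frac{278}{57} + 192\right) - 3810986\right) \left(-3714713 + 1180037\right) = \left(323 \cdot \frac{10666}{57} - 3810986\right) \left(-2534676\right) = \left(\frac{181322}{3} - 3810986\right) \left(-2534676\right) = \left(- \frac{11251636}{3}\right) \left(-2534676\right) = 9506417243312$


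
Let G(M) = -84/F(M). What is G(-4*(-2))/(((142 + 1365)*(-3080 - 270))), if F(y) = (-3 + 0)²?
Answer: 14/7572675 ≈ 1.8488e-6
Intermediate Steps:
F(y) = 9 (F(y) = (-3)² = 9)
G(M) = -28/3 (G(M) = -84/9 = -84*⅑ = -28/3)
G(-4*(-2))/(((142 + 1365)*(-3080 - 270))) = -28*1/((-3080 - 270)*(142 + 1365))/3 = -28/(3*(1507*(-3350))) = -28/3/(-5048450) = -28/3*(-1/5048450) = 14/7572675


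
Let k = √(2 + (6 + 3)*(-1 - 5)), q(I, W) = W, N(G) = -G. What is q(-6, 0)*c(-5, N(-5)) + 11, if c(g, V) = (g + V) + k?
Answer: 11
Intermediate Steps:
k = 2*I*√13 (k = √(2 + 9*(-6)) = √(2 - 54) = √(-52) = 2*I*√13 ≈ 7.2111*I)
c(g, V) = V + g + 2*I*√13 (c(g, V) = (g + V) + 2*I*√13 = (V + g) + 2*I*√13 = V + g + 2*I*√13)
q(-6, 0)*c(-5, N(-5)) + 11 = 0*(-1*(-5) - 5 + 2*I*√13) + 11 = 0*(5 - 5 + 2*I*√13) + 11 = 0*(2*I*√13) + 11 = 0 + 11 = 11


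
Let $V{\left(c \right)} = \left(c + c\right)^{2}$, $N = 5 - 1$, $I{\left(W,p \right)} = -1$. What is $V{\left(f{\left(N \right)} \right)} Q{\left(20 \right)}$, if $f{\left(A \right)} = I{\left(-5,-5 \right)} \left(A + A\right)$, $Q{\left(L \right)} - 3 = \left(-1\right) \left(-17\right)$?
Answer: $5120$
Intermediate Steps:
$Q{\left(L \right)} = 20$ ($Q{\left(L \right)} = 3 - -17 = 3 + 17 = 20$)
$N = 4$ ($N = 5 - 1 = 4$)
$f{\left(A \right)} = - 2 A$ ($f{\left(A \right)} = - (A + A) = - 2 A$)
$V{\left(c \right)} = 4 c^{2}$ ($V{\left(c \right)} = \left(2 c\right)^{2} = 4 c^{2}$)
$V{\left(f{\left(N \right)} \right)} Q{\left(20 \right)} = 4 \left(\left(-2\right) 4\right)^{2} \cdot 20 = 4 \left(-8\right)^{2} \cdot 20 = 4 \cdot 64 \cdot 20 = 256 \cdot 20 = 5120$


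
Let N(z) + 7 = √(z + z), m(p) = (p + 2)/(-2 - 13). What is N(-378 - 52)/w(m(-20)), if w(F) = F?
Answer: -35/6 + 5*I*√215/3 ≈ -5.8333 + 24.438*I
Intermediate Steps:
m(p) = -2/15 - p/15 (m(p) = (2 + p)/(-15) = (2 + p)*(-1/15) = -2/15 - p/15)
N(z) = -7 + √2*√z (N(z) = -7 + √(z + z) = -7 + √(2*z) = -7 + √2*√z)
N(-378 - 52)/w(m(-20)) = (-7 + √2*√(-378 - 52))/(-2/15 - 1/15*(-20)) = (-7 + √2*√(-430))/(-2/15 + 4/3) = (-7 + √2*(I*√430))/(6/5) = (-7 + 2*I*√215)*(⅚) = -35/6 + 5*I*√215/3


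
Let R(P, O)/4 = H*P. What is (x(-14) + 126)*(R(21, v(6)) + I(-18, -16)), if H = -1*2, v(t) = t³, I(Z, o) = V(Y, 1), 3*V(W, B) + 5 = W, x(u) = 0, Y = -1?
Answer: -21420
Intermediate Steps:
V(W, B) = -5/3 + W/3
I(Z, o) = -2 (I(Z, o) = -5/3 + (⅓)*(-1) = -5/3 - ⅓ = -2)
H = -2
R(P, O) = -8*P (R(P, O) = 4*(-2*P) = -8*P)
(x(-14) + 126)*(R(21, v(6)) + I(-18, -16)) = (0 + 126)*(-8*21 - 2) = 126*(-168 - 2) = 126*(-170) = -21420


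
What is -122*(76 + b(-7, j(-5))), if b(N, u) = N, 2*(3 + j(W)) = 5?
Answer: -8418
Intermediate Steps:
j(W) = -½ (j(W) = -3 + (½)*5 = -3 + 5/2 = -½)
-122*(76 + b(-7, j(-5))) = -122*(76 - 7) = -122*69 = -8418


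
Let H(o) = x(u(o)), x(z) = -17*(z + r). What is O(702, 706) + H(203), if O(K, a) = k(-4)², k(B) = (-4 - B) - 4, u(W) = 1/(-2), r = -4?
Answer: 185/2 ≈ 92.500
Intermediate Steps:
u(W) = -½ (u(W) = 1*(-½) = -½)
k(B) = -8 - B
x(z) = 68 - 17*z (x(z) = -17*(z - 4) = -17*(-4 + z) = 68 - 17*z)
O(K, a) = 16 (O(K, a) = (-8 - 1*(-4))² = (-8 + 4)² = (-4)² = 16)
H(o) = 153/2 (H(o) = 68 - 17*(-½) = 68 + 17/2 = 153/2)
O(702, 706) + H(203) = 16 + 153/2 = 185/2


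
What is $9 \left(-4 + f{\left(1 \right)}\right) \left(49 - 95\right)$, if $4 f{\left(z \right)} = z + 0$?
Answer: $\frac{3105}{2} \approx 1552.5$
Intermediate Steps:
$f{\left(z \right)} = \frac{z}{4}$ ($f{\left(z \right)} = \frac{z + 0}{4} = \frac{z}{4}$)
$9 \left(-4 + f{\left(1 \right)}\right) \left(49 - 95\right) = 9 \left(-4 + \frac{1}{4} \cdot 1\right) \left(49 - 95\right) = 9 \left(-4 + \frac{1}{4}\right) \left(49 - 95\right) = 9 \left(- \frac{15}{4}\right) \left(49 - 95\right) = \left(- \frac{135}{4}\right) \left(-46\right) = \frac{3105}{2}$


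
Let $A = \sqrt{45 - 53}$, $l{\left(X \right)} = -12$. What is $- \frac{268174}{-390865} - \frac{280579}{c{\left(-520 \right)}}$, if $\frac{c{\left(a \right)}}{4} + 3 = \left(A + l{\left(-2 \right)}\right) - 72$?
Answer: $\frac{9549288260237}{11846336420} + \frac{280579 i \sqrt{2}}{15154} \approx 806.1 + 26.184 i$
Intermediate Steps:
$A = 2 i \sqrt{2}$ ($A = \sqrt{-8} = 2 i \sqrt{2} \approx 2.8284 i$)
$c{\left(a \right)} = -348 + 8 i \sqrt{2}$ ($c{\left(a \right)} = -12 + 4 \left(\left(2 i \sqrt{2} - 12\right) - 72\right) = -12 + 4 \left(\left(-12 + 2 i \sqrt{2}\right) - 72\right) = -12 + 4 \left(-84 + 2 i \sqrt{2}\right) = -12 - \left(336 - 8 i \sqrt{2}\right) = -348 + 8 i \sqrt{2}$)
$- \frac{268174}{-390865} - \frac{280579}{c{\left(-520 \right)}} = - \frac{268174}{-390865} - \frac{280579}{-348 + 8 i \sqrt{2}} = \left(-268174\right) \left(- \frac{1}{390865}\right) - \frac{280579}{-348 + 8 i \sqrt{2}} = \frac{268174}{390865} - \frac{280579}{-348 + 8 i \sqrt{2}}$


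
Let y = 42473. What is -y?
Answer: -42473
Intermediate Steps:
-y = -1*42473 = -42473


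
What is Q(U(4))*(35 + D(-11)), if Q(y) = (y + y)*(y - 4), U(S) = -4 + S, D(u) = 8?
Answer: 0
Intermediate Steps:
Q(y) = 2*y*(-4 + y) (Q(y) = (2*y)*(-4 + y) = 2*y*(-4 + y))
Q(U(4))*(35 + D(-11)) = (2*(-4 + 4)*(-4 + (-4 + 4)))*(35 + 8) = (2*0*(-4 + 0))*43 = (2*0*(-4))*43 = 0*43 = 0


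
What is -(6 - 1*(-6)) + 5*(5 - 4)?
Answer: -7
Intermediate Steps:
-(6 - 1*(-6)) + 5*(5 - 4) = -(6 + 6) + 5*1 = -1*12 + 5 = -12 + 5 = -7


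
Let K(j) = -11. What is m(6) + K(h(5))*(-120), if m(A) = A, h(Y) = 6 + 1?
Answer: 1326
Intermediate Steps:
h(Y) = 7
m(6) + K(h(5))*(-120) = 6 - 11*(-120) = 6 + 1320 = 1326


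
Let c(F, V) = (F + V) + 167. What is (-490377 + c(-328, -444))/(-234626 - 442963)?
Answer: 490982/677589 ≈ 0.72460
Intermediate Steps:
c(F, V) = 167 + F + V
(-490377 + c(-328, -444))/(-234626 - 442963) = (-490377 + (167 - 328 - 444))/(-234626 - 442963) = (-490377 - 605)/(-677589) = -490982*(-1/677589) = 490982/677589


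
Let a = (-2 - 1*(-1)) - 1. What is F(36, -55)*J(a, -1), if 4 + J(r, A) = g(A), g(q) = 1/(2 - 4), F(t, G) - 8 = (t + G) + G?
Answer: 297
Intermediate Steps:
F(t, G) = 8 + t + 2*G (F(t, G) = 8 + ((t + G) + G) = 8 + ((G + t) + G) = 8 + (t + 2*G) = 8 + t + 2*G)
a = -2 (a = (-2 + 1) - 1 = -1 - 1 = -2)
g(q) = -½ (g(q) = 1/(-2) = -½)
J(r, A) = -9/2 (J(r, A) = -4 - ½ = -9/2)
F(36, -55)*J(a, -1) = (8 + 36 + 2*(-55))*(-9/2) = (8 + 36 - 110)*(-9/2) = -66*(-9/2) = 297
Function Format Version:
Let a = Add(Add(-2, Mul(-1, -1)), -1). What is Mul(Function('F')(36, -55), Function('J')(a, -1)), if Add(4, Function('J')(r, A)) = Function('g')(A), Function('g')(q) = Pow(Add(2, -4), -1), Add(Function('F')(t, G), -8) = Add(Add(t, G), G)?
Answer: 297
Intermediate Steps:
Function('F')(t, G) = Add(8, t, Mul(2, G)) (Function('F')(t, G) = Add(8, Add(Add(t, G), G)) = Add(8, Add(Add(G, t), G)) = Add(8, Add(t, Mul(2, G))) = Add(8, t, Mul(2, G)))
a = -2 (a = Add(Add(-2, 1), -1) = Add(-1, -1) = -2)
Function('g')(q) = Rational(-1, 2) (Function('g')(q) = Pow(-2, -1) = Rational(-1, 2))
Function('J')(r, A) = Rational(-9, 2) (Function('J')(r, A) = Add(-4, Rational(-1, 2)) = Rational(-9, 2))
Mul(Function('F')(36, -55), Function('J')(a, -1)) = Mul(Add(8, 36, Mul(2, -55)), Rational(-9, 2)) = Mul(Add(8, 36, -110), Rational(-9, 2)) = Mul(-66, Rational(-9, 2)) = 297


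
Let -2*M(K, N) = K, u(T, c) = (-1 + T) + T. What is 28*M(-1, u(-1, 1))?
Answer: 14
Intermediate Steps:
u(T, c) = -1 + 2*T
M(K, N) = -K/2
28*M(-1, u(-1, 1)) = 28*(-1/2*(-1)) = 28*(1/2) = 14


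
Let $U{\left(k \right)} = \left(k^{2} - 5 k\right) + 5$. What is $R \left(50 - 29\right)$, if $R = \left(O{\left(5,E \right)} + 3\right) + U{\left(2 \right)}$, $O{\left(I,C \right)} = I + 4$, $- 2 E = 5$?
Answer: $231$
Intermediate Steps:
$E = - \frac{5}{2}$ ($E = \left(- \frac{1}{2}\right) 5 = - \frac{5}{2} \approx -2.5$)
$O{\left(I,C \right)} = 4 + I$
$U{\left(k \right)} = 5 + k^{2} - 5 k$
$R = 11$ ($R = \left(\left(4 + 5\right) + 3\right) + \left(5 + 2^{2} - 10\right) = \left(9 + 3\right) + \left(5 + 4 - 10\right) = 12 - 1 = 11$)
$R \left(50 - 29\right) = 11 \left(50 - 29\right) = 11 \cdot 21 = 231$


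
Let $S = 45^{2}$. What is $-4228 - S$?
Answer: $-6253$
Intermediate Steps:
$S = 2025$
$-4228 - S = -4228 - 2025 = -6253$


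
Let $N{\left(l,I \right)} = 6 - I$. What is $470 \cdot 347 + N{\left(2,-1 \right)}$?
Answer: $163097$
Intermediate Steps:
$470 \cdot 347 + N{\left(2,-1 \right)} = 470 \cdot 347 + \left(6 - -1\right) = 163090 + \left(6 + 1\right) = 163090 + 7 = 163097$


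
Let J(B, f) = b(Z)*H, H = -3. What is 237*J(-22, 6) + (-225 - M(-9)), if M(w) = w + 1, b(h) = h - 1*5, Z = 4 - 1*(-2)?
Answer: -928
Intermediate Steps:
Z = 6 (Z = 4 + 2 = 6)
b(h) = -5 + h (b(h) = h - 5 = -5 + h)
M(w) = 1 + w
J(B, f) = -3 (J(B, f) = (-5 + 6)*(-3) = 1*(-3) = -3)
237*J(-22, 6) + (-225 - M(-9)) = 237*(-3) + (-225 - (1 - 9)) = -711 + (-225 - 1*(-8)) = -711 + (-225 + 8) = -711 - 217 = -928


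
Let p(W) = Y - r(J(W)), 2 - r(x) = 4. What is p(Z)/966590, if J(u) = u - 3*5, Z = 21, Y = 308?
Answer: 31/96659 ≈ 0.00032071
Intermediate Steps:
J(u) = -15 + u (J(u) = u - 15 = -15 + u)
r(x) = -2 (r(x) = 2 - 1*4 = 2 - 4 = -2)
p(W) = 310 (p(W) = 308 - 1*(-2) = 308 + 2 = 310)
p(Z)/966590 = 310/966590 = 310*(1/966590) = 31/96659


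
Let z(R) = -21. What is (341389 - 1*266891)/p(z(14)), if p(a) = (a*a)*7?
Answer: 74498/3087 ≈ 24.133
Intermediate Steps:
p(a) = 7*a² (p(a) = a²*7 = 7*a²)
(341389 - 1*266891)/p(z(14)) = (341389 - 1*266891)/((7*(-21)²)) = (341389 - 266891)/((7*441)) = 74498/3087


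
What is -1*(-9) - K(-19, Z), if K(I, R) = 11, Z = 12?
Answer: -2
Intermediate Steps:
-1*(-9) - K(-19, Z) = -1*(-9) - 1*11 = 9 - 11 = -2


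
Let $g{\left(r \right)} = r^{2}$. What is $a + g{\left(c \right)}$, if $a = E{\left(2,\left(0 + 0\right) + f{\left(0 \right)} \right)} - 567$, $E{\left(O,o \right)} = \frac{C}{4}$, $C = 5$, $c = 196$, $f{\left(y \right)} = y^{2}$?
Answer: $\frac{151401}{4} \approx 37850.0$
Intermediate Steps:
$E{\left(O,o \right)} = \frac{5}{4}$
$a = - \frac{2263}{4}$ ($a = \frac{5}{4} - 567 = - \frac{2263}{4} \approx -565.75$)
$a + g{\left(c \right)} = - \frac{2263}{4} + 196^{2} = - \frac{2263}{4} + 38416 = \frac{151401}{4}$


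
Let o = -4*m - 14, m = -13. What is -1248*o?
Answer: -47424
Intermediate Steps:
o = 38 (o = -4*(-13) - 14 = 52 - 14 = 38)
-1248*o = -1248*38 = -47424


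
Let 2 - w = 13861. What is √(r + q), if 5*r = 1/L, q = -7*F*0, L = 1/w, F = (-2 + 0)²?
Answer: I*√69295/5 ≈ 52.648*I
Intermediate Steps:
w = -13859 (w = 2 - 1*13861 = 2 - 13861 = -13859)
F = 4 (F = (-2)² = 4)
L = -1/13859 (L = 1/(-13859) = -1/13859 ≈ -7.2155e-5)
q = 0 (q = -7*4*0 = -28*0 = 0)
r = -13859/5 (r = 1/(5*(-1/13859)) = (⅕)*(-13859) = -13859/5 ≈ -2771.8)
√(r + q) = √(-13859/5 + 0) = √(-13859/5) = I*√69295/5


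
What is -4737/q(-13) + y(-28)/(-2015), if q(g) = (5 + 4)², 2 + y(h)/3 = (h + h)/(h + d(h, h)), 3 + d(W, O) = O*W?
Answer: -798560761/13655655 ≈ -58.478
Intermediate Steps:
d(W, O) = -3 + O*W
y(h) = -6 + 6*h/(-3 + h + h²) (y(h) = -6 + 3*((h + h)/(h + (-3 + h*h))) = -6 + 3*((2*h)/(h + (-3 + h²))) = -6 + 3*((2*h)/(-3 + h + h²)) = -6 + 3*(2*h/(-3 + h + h²)) = -6 + 6*h/(-3 + h + h²))
q(g) = 81 (q(g) = 9² = 81)
-4737/q(-13) + y(-28)/(-2015) = -4737/81 + (6*(3 - 1*(-28)²)/(-3 - 28 + (-28)²))/(-2015) = -4737*1/81 + (6*(3 - 1*784)/(-3 - 28 + 784))*(-1/2015) = -1579/27 + (6*(3 - 784)/753)*(-1/2015) = -1579/27 + (6*(1/753)*(-781))*(-1/2015) = -1579/27 - 1562/251*(-1/2015) = -1579/27 + 1562/505765 = -798560761/13655655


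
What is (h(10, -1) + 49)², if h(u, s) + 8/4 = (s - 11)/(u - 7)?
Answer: 1849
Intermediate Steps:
h(u, s) = -2 + (-11 + s)/(-7 + u) (h(u, s) = -2 + (s - 11)/(u - 7) = -2 + (-11 + s)/(-7 + u))
(h(10, -1) + 49)² = ((3 - 1 - 2*10)/(-7 + 10) + 49)² = ((3 - 1 - 20)/3 + 49)² = ((⅓)*(-18) + 49)² = (-6 + 49)² = 43² = 1849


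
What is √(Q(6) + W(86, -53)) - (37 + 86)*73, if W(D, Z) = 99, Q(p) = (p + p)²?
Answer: -8979 + 9*√3 ≈ -8963.4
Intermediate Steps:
Q(p) = 4*p² (Q(p) = (2*p)² = 4*p²)
√(Q(6) + W(86, -53)) - (37 + 86)*73 = √(4*6² + 99) - (37 + 86)*73 = √(4*36 + 99) - 123*73 = √(144 + 99) - 1*8979 = √243 - 8979 = 9*√3 - 8979 = -8979 + 9*√3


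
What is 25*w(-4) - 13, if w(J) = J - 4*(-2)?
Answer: 87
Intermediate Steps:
w(J) = 8 + J (w(J) = J + 8 = 8 + J)
25*w(-4) - 13 = 25*(8 - 4) - 13 = 25*4 - 13 = 100 - 13 = 87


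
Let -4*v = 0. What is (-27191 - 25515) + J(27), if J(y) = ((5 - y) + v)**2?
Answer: -52222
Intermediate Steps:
v = 0 (v = -1/4*0 = 0)
J(y) = (5 - y)**2 (J(y) = ((5 - y) + 0)**2 = (5 - y)**2)
(-27191 - 25515) + J(27) = (-27191 - 25515) + (5 - 1*27)**2 = -52706 + (5 - 27)**2 = -52706 + (-22)**2 = -52706 + 484 = -52222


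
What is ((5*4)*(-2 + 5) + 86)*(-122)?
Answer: -17812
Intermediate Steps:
((5*4)*(-2 + 5) + 86)*(-122) = (20*3 + 86)*(-122) = (60 + 86)*(-122) = 146*(-122) = -17812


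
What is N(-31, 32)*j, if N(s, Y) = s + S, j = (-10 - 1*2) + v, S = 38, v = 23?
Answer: 77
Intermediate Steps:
j = 11 (j = (-10 - 1*2) + 23 = (-10 - 2) + 23 = -12 + 23 = 11)
N(s, Y) = 38 + s (N(s, Y) = s + 38 = 38 + s)
N(-31, 32)*j = (38 - 31)*11 = 7*11 = 77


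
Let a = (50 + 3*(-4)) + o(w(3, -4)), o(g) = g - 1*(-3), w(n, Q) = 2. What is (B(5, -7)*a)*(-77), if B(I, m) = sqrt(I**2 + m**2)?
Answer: -3311*sqrt(74) ≈ -28482.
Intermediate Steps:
o(g) = 3 + g (o(g) = g + 3 = 3 + g)
a = 43 (a = (50 + 3*(-4)) + (3 + 2) = (50 - 12) + 5 = 38 + 5 = 43)
(B(5, -7)*a)*(-77) = (sqrt(5**2 + (-7)**2)*43)*(-77) = (sqrt(25 + 49)*43)*(-77) = (sqrt(74)*43)*(-77) = (43*sqrt(74))*(-77) = -3311*sqrt(74)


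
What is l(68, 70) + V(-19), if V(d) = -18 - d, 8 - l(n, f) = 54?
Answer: -45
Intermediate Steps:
l(n, f) = -46 (l(n, f) = 8 - 1*54 = 8 - 54 = -46)
l(68, 70) + V(-19) = -46 + (-18 - 1*(-19)) = -46 + (-18 + 19) = -46 + 1 = -45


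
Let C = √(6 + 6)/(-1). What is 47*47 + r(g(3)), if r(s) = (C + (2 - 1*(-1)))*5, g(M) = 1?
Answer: 2224 - 10*√3 ≈ 2206.7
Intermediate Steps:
C = -2*√3 (C = √12*(-1) = (2*√3)*(-1) = -2*√3 ≈ -3.4641)
r(s) = 15 - 10*√3 (r(s) = (-2*√3 + (2 - 1*(-1)))*5 = (-2*√3 + (2 + 1))*5 = (-2*√3 + 3)*5 = (3 - 2*√3)*5 = 15 - 10*√3)
47*47 + r(g(3)) = 47*47 + (15 - 10*√3) = 2209 + (15 - 10*√3) = 2224 - 10*√3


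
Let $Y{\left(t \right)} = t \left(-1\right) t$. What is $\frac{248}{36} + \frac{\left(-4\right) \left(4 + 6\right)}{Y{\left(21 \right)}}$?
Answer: $\frac{342}{49} \approx 6.9796$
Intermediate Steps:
$Y{\left(t \right)} = - t^{2}$ ($Y{\left(t \right)} = - t t = - t^{2}$)
$\frac{248}{36} + \frac{\left(-4\right) \left(4 + 6\right)}{Y{\left(21 \right)}} = \frac{248}{36} + \frac{\left(-4\right) \left(4 + 6\right)}{\left(-1\right) 21^{2}} = 248 \cdot \frac{1}{36} + \frac{\left(-4\right) 10}{\left(-1\right) 441} = \frac{62}{9} - \frac{40}{-441} = \frac{62}{9} - - \frac{40}{441} = \frac{62}{9} + \frac{40}{441} = \frac{342}{49}$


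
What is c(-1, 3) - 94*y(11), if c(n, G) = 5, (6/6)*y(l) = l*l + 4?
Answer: -11745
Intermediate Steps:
y(l) = 4 + l² (y(l) = l*l + 4 = l² + 4 = 4 + l²)
c(-1, 3) - 94*y(11) = 5 - 94*(4 + 11²) = 5 - 94*(4 + 121) = 5 - 94*125 = 5 - 11750 = -11745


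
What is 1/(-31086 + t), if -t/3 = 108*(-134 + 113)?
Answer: -1/24282 ≈ -4.1183e-5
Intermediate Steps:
t = 6804 (t = -324*(-134 + 113) = -324*(-21) = -3*(-2268) = 6804)
1/(-31086 + t) = 1/(-31086 + 6804) = 1/(-24282) = -1/24282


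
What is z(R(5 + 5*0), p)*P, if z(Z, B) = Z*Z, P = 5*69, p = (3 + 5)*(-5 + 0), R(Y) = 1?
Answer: 345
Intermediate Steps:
p = -40 (p = 8*(-5) = -40)
P = 345
z(Z, B) = Z²
z(R(5 + 5*0), p)*P = 1²*345 = 1*345 = 345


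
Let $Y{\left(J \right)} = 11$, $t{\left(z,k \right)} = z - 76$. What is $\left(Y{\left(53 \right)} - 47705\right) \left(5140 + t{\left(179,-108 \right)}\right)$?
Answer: $-250059642$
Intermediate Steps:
$t{\left(z,k \right)} = -76 + z$ ($t{\left(z,k \right)} = z - 76 = -76 + z$)
$\left(Y{\left(53 \right)} - 47705\right) \left(5140 + t{\left(179,-108 \right)}\right) = \left(11 - 47705\right) \left(5140 + \left(-76 + 179\right)\right) = - 47694 \left(5140 + 103\right) = \left(-47694\right) 5243 = -250059642$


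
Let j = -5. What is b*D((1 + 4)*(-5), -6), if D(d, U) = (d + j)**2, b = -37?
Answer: -33300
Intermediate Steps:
D(d, U) = (-5 + d)**2 (D(d, U) = (d - 5)**2 = (-5 + d)**2)
b*D((1 + 4)*(-5), -6) = -37*(-5 + (1 + 4)*(-5))**2 = -37*(-5 + 5*(-5))**2 = -37*(-5 - 25)**2 = -37*(-30)**2 = -37*900 = -33300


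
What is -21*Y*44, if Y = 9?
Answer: -8316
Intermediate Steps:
-21*Y*44 = -21*9*44 = -189*44 = -8316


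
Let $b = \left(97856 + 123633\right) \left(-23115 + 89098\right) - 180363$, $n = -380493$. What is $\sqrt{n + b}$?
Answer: $\sqrt{14613947831} \approx 1.2089 \cdot 10^{5}$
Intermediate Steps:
$b = 14614328324$ ($b = 221489 \cdot 65983 - 180363 = 14614508687 - 180363 = 14614328324$)
$\sqrt{n + b} = \sqrt{-380493 + 14614328324} = \sqrt{14613947831}$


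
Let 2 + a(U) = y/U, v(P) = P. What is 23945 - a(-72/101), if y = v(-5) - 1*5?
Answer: 861587/36 ≈ 23933.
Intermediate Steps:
y = -10 (y = -5 - 1*5 = -5 - 5 = -10)
a(U) = -2 - 10/U
23945 - a(-72/101) = 23945 - (-2 - 10/((-72/101))) = 23945 - (-2 - 10/((-72*1/101))) = 23945 - (-2 - 10/(-72/101)) = 23945 - (-2 - 10*(-101/72)) = 23945 - (-2 + 505/36) = 23945 - 1*433/36 = 23945 - 433/36 = 861587/36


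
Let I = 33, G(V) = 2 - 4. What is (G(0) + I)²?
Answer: 961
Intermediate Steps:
G(V) = -2
(G(0) + I)² = (-2 + 33)² = 31² = 961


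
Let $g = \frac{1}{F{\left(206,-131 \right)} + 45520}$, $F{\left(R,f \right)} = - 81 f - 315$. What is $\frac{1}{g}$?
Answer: $55816$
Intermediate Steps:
$F{\left(R,f \right)} = -315 - 81 f$
$g = \frac{1}{55816}$ ($g = \frac{1}{\left(-315 - -10611\right) + 45520} = \frac{1}{\left(-315 + 10611\right) + 45520} = \frac{1}{10296 + 45520} = \frac{1}{55816} \approx 1.7916 \cdot 10^{-5}$)
$\frac{1}{g} = \frac{1}{\frac{1}{55816}} = 55816$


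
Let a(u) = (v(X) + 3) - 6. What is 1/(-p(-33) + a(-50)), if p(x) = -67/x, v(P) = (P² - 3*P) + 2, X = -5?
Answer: 33/1220 ≈ 0.027049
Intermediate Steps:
v(P) = 2 + P² - 3*P
a(u) = 39 (a(u) = ((2 + (-5)² - 3*(-5)) + 3) - 6 = ((2 + 25 + 15) + 3) - 6 = (42 + 3) - 6 = 45 - 6 = 39)
1/(-p(-33) + a(-50)) = 1/(-(-67)/(-33) + 39) = 1/(-(-67)*(-1)/33 + 39) = 1/(-1*67/33 + 39) = 1/(-67/33 + 39) = 1/(1220/33) = 33/1220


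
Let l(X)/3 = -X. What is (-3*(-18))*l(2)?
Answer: -324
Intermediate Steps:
l(X) = -3*X (l(X) = 3*(-X) = -3*X)
(-3*(-18))*l(2) = (-3*(-18))*(-3*2) = 54*(-6) = -324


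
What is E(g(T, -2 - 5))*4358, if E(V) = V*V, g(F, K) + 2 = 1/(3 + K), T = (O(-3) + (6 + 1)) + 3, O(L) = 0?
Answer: 176499/8 ≈ 22062.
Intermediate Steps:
T = 10 (T = (0 + (6 + 1)) + 3 = (0 + 7) + 3 = 7 + 3 = 10)
g(F, K) = -2 + 1/(3 + K)
E(V) = V²
E(g(T, -2 - 5))*4358 = ((-5 - 2*(-2 - 5))/(3 + (-2 - 5)))²*4358 = ((-5 - 2*(-7))/(3 - 7))²*4358 = ((-5 + 14)/(-4))²*4358 = (-¼*9)²*4358 = (-9/4)²*4358 = (81/16)*4358 = 176499/8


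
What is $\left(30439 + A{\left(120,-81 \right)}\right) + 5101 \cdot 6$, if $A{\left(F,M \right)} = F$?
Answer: $61165$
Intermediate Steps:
$\left(30439 + A{\left(120,-81 \right)}\right) + 5101 \cdot 6 = \left(30439 + 120\right) + 5101 \cdot 6 = 30559 + 30606 = 61165$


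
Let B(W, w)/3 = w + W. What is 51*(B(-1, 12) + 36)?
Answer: 3519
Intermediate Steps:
B(W, w) = 3*W + 3*w (B(W, w) = 3*(w + W) = 3*(W + w) = 3*W + 3*w)
51*(B(-1, 12) + 36) = 51*((3*(-1) + 3*12) + 36) = 51*((-3 + 36) + 36) = 51*(33 + 36) = 51*69 = 3519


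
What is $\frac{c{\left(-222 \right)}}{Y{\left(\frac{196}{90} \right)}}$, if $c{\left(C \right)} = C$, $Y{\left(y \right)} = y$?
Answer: $- \frac{4995}{49} \approx -101.94$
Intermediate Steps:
$\frac{c{\left(-222 \right)}}{Y{\left(\frac{196}{90} \right)}} = - \frac{222}{196 \cdot \frac{1}{90}} = - \frac{222}{\frac{98}{45}} = \left(-222\right) \frac{45}{98} = - \frac{4995}{49}$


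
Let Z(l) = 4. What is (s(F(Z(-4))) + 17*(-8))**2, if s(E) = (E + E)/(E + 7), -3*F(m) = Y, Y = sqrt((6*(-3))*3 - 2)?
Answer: 32*(6834*sqrt(14) + 31925*I)/(12*sqrt(14) + 55*I) ≈ 18434.0 + 171.73*I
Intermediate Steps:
Y = 2*I*sqrt(14) (Y = sqrt(-18*3 - 2) = sqrt(-54 - 2) = sqrt(-56) = 2*I*sqrt(14) ≈ 7.4833*I)
F(m) = -2*I*sqrt(14)/3
s(E) = 2*E/(7 + E) (s(E) = (2*E)/(7 + E) = 2*E/(7 + E))
(s(F(Z(-4))) + 17*(-8))**2 = (2*(-2*I*sqrt(14)/3)/(7 - 2*I*sqrt(14)/3) + 17*(-8))**2 = (-4*I*sqrt(14)/(3*(7 - 2*I*sqrt(14)/3)) - 136)**2 = (-136 - 4*I*sqrt(14)/(3*(7 - 2*I*sqrt(14)/3)))**2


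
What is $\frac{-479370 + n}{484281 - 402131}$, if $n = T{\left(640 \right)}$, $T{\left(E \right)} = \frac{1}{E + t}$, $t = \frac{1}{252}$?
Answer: $- \frac{38656636359}{6624617075} \approx -5.8353$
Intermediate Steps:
$t = \frac{1}{252} \approx 0.0039683$
$T{\left(E \right)} = \frac{1}{\frac{1}{252} + E}$ ($T{\left(E \right)} = \frac{1}{E + \frac{1}{252}} = \frac{1}{\frac{1}{252} + E}$)
$n = \frac{252}{161281}$ ($n = \frac{252}{1 + 252 \cdot 640} = \frac{252}{1 + 161280} = \frac{252}{161281} \approx 0.0015625$)
$\frac{-479370 + n}{484281 - 402131} = \frac{-479370 + \frac{252}{161281}}{484281 - 402131} = - \frac{77313272718}{161281 \cdot 82150} = \left(- \frac{77313272718}{161281}\right) \frac{1}{82150} = - \frac{38656636359}{6624617075}$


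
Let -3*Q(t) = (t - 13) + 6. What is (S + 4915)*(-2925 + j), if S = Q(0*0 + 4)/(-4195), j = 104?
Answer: -58164574104/4195 ≈ -1.3865e+7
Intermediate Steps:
Q(t) = 7/3 - t/3 (Q(t) = -((t - 13) + 6)/3 = -((-13 + t) + 6)/3 = -(-7 + t)/3 = 7/3 - t/3)
S = -1/4195 (S = (7/3 - (0*0 + 4)/3)/(-4195) = (7/3 - (0 + 4)/3)*(-1/4195) = (7/3 - ⅓*4)*(-1/4195) = (7/3 - 4/3)*(-1/4195) = 1*(-1/4195) = -1/4195 ≈ -0.00023838)
(S + 4915)*(-2925 + j) = (-1/4195 + 4915)*(-2925 + 104) = (20618424/4195)*(-2821) = -58164574104/4195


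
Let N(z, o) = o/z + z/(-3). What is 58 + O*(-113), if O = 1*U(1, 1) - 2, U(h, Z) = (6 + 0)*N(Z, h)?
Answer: -168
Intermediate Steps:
N(z, o) = -z/3 + o/z (N(z, o) = o/z + z*(-⅓) = o/z - z/3 = -z/3 + o/z)
U(h, Z) = -2*Z + 6*h/Z (U(h, Z) = (6 + 0)*(-Z/3 + h/Z) = 6*(-Z/3 + h/Z) = -2*Z + 6*h/Z)
O = 2 (O = 1*(-2*1 + 6*1/1) - 2 = 1*(-2 + 6*1*1) - 2 = 1*(-2 + 6) - 2 = 1*4 - 2 = 4 - 2 = 2)
58 + O*(-113) = 58 + 2*(-113) = 58 - 226 = -168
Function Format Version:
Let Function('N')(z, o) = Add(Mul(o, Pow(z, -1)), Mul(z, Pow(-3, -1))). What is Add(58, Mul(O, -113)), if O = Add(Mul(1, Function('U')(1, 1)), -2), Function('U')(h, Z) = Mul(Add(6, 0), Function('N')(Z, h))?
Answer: -168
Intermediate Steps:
Function('N')(z, o) = Add(Mul(Rational(-1, 3), z), Mul(o, Pow(z, -1))) (Function('N')(z, o) = Add(Mul(o, Pow(z, -1)), Mul(z, Rational(-1, 3))) = Add(Mul(o, Pow(z, -1)), Mul(Rational(-1, 3), z)) = Add(Mul(Rational(-1, 3), z), Mul(o, Pow(z, -1))))
Function('U')(h, Z) = Add(Mul(-2, Z), Mul(6, h, Pow(Z, -1))) (Function('U')(h, Z) = Mul(Add(6, 0), Add(Mul(Rational(-1, 3), Z), Mul(h, Pow(Z, -1)))) = Mul(6, Add(Mul(Rational(-1, 3), Z), Mul(h, Pow(Z, -1)))) = Add(Mul(-2, Z), Mul(6, h, Pow(Z, -1))))
O = 2 (O = Add(Mul(1, Add(Mul(-2, 1), Mul(6, 1, Pow(1, -1)))), -2) = Add(Mul(1, Add(-2, Mul(6, 1, 1))), -2) = Add(Mul(1, Add(-2, 6)), -2) = Add(Mul(1, 4), -2) = Add(4, -2) = 2)
Add(58, Mul(O, -113)) = Add(58, Mul(2, -113)) = Add(58, -226) = -168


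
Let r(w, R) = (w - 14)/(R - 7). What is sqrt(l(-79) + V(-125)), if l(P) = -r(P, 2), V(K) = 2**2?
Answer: I*sqrt(365)/5 ≈ 3.821*I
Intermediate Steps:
V(K) = 4
r(w, R) = (-14 + w)/(-7 + R)
l(P) = -14/5 + P/5 (l(P) = -(-14 + P)/(-7 + 2) = -(-14 + P)/(-5) = -(-1)*(-14 + P)/5 = -(14/5 - P/5) = -14/5 + P/5)
sqrt(l(-79) + V(-125)) = sqrt((-14/5 + (1/5)*(-79)) + 4) = sqrt((-14/5 - 79/5) + 4) = sqrt(-93/5 + 4) = sqrt(-73/5) = I*sqrt(365)/5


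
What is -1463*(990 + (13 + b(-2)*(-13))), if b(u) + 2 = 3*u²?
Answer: -1277199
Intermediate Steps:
b(u) = -2 + 3*u²
-1463*(990 + (13 + b(-2)*(-13))) = -1463*(990 + (13 + (-2 + 3*(-2)²)*(-13))) = -1463*(990 + (13 + (-2 + 3*4)*(-13))) = -1463*(990 + (13 + (-2 + 12)*(-13))) = -1463*(990 + (13 + 10*(-13))) = -1463*(990 + (13 - 130)) = -1463*(990 - 117) = -1463*873 = -1277199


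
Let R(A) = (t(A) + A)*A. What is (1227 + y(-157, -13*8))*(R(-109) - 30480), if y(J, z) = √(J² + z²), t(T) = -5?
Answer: -22152258 - 18054*√35465 ≈ -2.5552e+7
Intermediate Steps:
R(A) = A*(-5 + A) (R(A) = (-5 + A)*A = A*(-5 + A))
(1227 + y(-157, -13*8))*(R(-109) - 30480) = (1227 + √((-157)² + (-13*8)²))*(-109*(-5 - 109) - 30480) = (1227 + √(24649 + (-104)²))*(-109*(-114) - 30480) = (1227 + √(24649 + 10816))*(12426 - 30480) = (1227 + √35465)*(-18054) = -22152258 - 18054*√35465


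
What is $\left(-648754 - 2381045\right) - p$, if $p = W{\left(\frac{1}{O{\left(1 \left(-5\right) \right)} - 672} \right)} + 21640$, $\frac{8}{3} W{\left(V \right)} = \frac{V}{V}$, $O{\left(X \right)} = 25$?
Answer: $- \frac{24411515}{8} \approx -3.0514 \cdot 10^{6}$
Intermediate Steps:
$W{\left(V \right)} = \frac{3}{8}$ ($W{\left(V \right)} = \frac{3 \frac{V}{V}}{8} = \frac{3}{8} \cdot 1 = \frac{3}{8}$)
$p = \frac{173123}{8}$ ($p = \frac{3}{8} + 21640 = \frac{173123}{8} \approx 21640.0$)
$\left(-648754 - 2381045\right) - p = \left(-648754 - 2381045\right) - \frac{173123}{8} = -3029799 - \frac{173123}{8} = - \frac{24411515}{8}$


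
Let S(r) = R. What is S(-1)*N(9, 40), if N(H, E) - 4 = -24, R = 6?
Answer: -120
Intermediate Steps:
N(H, E) = -20 (N(H, E) = 4 - 24 = -20)
S(r) = 6
S(-1)*N(9, 40) = 6*(-20) = -120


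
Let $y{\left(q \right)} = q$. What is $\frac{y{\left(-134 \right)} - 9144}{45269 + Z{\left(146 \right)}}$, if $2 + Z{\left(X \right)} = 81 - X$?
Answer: $- \frac{4639}{22601} \approx -0.20526$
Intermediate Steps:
$Z{\left(X \right)} = 79 - X$ ($Z{\left(X \right)} = -2 - \left(-81 + X\right) = 79 - X$)
$\frac{y{\left(-134 \right)} - 9144}{45269 + Z{\left(146 \right)}} = \frac{-134 - 9144}{45269 + \left(79 - 146\right)} = - \frac{9278}{45269 + \left(79 - 146\right)} = - \frac{9278}{45269 - 67} = - \frac{9278}{45202} = \left(-9278\right) \frac{1}{45202} = - \frac{4639}{22601}$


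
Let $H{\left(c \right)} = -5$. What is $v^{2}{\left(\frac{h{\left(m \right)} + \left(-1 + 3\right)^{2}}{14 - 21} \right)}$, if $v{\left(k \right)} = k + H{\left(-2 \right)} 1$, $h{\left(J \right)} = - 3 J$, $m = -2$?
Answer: $\frac{2025}{49} \approx 41.327$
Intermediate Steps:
$v{\left(k \right)} = -5 + k$ ($v{\left(k \right)} = k - 5 = -5 + k$)
$v^{2}{\left(\frac{h{\left(m \right)} + \left(-1 + 3\right)^{2}}{14 - 21} \right)} = \left(-5 + \frac{\left(-3\right) \left(-2\right) + \left(-1 + 3\right)^{2}}{14 - 21}\right)^{2} = \left(-5 + \frac{6 + 2^{2}}{-7}\right)^{2} = \left(-5 + \left(6 + 4\right) \left(- \frac{1}{7}\right)\right)^{2} = \left(-5 + 10 \left(- \frac{1}{7}\right)\right)^{2} = \left(-5 - \frac{10}{7}\right)^{2} = \left(- \frac{45}{7}\right)^{2} = \frac{2025}{49}$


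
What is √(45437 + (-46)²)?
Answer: 11*√393 ≈ 218.07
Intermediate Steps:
√(45437 + (-46)²) = √(45437 + 2116) = √47553 = 11*√393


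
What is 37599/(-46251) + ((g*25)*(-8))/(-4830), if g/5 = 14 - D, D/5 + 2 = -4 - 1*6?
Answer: 36010787/2482137 ≈ 14.508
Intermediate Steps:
D = -60 (D = -10 + 5*(-4 - 1*6) = -10 + 5*(-4 - 6) = -10 + 5*(-10) = -10 - 50 = -60)
g = 370 (g = 5*(14 - 1*(-60)) = 5*(14 + 60) = 5*74 = 370)
37599/(-46251) + ((g*25)*(-8))/(-4830) = 37599/(-46251) + ((370*25)*(-8))/(-4830) = 37599*(-1/46251) + (9250*(-8))*(-1/4830) = -12533/15417 - 74000*(-1/4830) = -12533/15417 + 7400/483 = 36010787/2482137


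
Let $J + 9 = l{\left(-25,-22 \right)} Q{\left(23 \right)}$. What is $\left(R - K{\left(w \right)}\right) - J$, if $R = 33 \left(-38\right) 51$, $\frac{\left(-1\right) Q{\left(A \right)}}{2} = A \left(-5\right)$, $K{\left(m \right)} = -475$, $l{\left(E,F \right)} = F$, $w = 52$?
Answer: $-58410$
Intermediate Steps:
$Q{\left(A \right)} = 10 A$ ($Q{\left(A \right)} = - 2 A \left(-5\right) = - 2 \left(- 5 A\right) = 10 A$)
$R = -63954$ ($R = \left(-1254\right) 51 = -63954$)
$J = -5069$ ($J = -9 - 22 \cdot 10 \cdot 23 = -9 - 5060 = -5069$)
$\left(R - K{\left(w \right)}\right) - J = \left(-63954 - -475\right) - -5069 = \left(-63954 + 475\right) + 5069 = -63479 + 5069 = -58410$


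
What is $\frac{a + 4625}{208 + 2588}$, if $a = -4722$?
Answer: $- \frac{97}{2796} \approx -0.034692$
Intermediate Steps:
$\frac{a + 4625}{208 + 2588} = \frac{-4722 + 4625}{208 + 2588} = - \frac{97}{2796}$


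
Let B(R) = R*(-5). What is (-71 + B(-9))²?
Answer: 676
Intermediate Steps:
B(R) = -5*R
(-71 + B(-9))² = (-71 - 5*(-9))² = (-71 + 45)² = (-26)² = 676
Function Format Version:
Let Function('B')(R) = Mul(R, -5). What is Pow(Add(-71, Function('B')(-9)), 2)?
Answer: 676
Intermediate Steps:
Function('B')(R) = Mul(-5, R)
Pow(Add(-71, Function('B')(-9)), 2) = Pow(Add(-71, Mul(-5, -9)), 2) = Pow(Add(-71, 45), 2) = Pow(-26, 2) = 676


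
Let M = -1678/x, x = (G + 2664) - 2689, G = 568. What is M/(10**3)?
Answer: -839/271500 ≈ -0.0030902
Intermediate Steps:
x = 543 (x = (568 + 2664) - 2689 = 3232 - 2689 = 543)
M = -1678/543 ≈ -3.0902
M/(10**3) = -1678/(543*(10**3)) = -1678/543/1000 = -1678/543*1/1000 = -839/271500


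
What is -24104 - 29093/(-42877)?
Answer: -1033478115/42877 ≈ -24103.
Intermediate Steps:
-24104 - 29093/(-42877) = -24104 - 29093*(-1)/42877 = -24104 - 1*(-29093/42877) = -24104 + 29093/42877 = -1033478115/42877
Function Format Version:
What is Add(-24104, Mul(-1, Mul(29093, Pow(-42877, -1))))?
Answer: Rational(-1033478115, 42877) ≈ -24103.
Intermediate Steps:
Add(-24104, Mul(-1, Mul(29093, Pow(-42877, -1)))) = Add(-24104, Mul(-1, Mul(29093, Rational(-1, 42877)))) = Add(-24104, Mul(-1, Rational(-29093, 42877))) = Add(-24104, Rational(29093, 42877)) = Rational(-1033478115, 42877)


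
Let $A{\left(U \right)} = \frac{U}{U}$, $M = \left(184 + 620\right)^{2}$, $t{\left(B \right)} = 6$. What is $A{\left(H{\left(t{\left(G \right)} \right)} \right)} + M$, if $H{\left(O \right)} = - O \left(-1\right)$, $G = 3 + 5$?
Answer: $646417$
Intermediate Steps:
$G = 8$
$H{\left(O \right)} = O$
$M = 646416$ ($M = 804^{2} = 646416$)
$A{\left(U \right)} = 1$
$A{\left(H{\left(t{\left(G \right)} \right)} \right)} + M = 1 + 646416 = 646417$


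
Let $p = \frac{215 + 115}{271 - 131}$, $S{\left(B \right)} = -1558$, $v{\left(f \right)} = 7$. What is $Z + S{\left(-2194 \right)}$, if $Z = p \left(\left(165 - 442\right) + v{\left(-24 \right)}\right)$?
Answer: $- \frac{15361}{7} \approx -2194.4$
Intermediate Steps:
$p = \frac{33}{14}$ ($p = \frac{330}{140} = 330 \cdot \frac{1}{140} = \frac{33}{14} \approx 2.3571$)
$Z = - \frac{4455}{7}$ ($Z = \frac{33 \left(\left(165 - 442\right) + 7\right)}{14} = \frac{33 \left(-277 + 7\right)}{14} = \frac{33}{14} \left(-270\right) = - \frac{4455}{7} \approx -636.43$)
$Z + S{\left(-2194 \right)} = - \frac{4455}{7} - 1558 = - \frac{15361}{7}$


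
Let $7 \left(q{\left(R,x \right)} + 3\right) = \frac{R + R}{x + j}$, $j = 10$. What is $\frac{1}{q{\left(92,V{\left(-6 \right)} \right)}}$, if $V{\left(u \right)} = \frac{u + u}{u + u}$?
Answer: $- \frac{77}{47} \approx -1.6383$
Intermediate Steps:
$V{\left(u \right)} = 1$ ($V{\left(u \right)} = \frac{2 u}{2 u} = 2 u \frac{1}{2 u} = 1$)
$q{\left(R,x \right)} = -3 + \frac{2 R}{7 \left(10 + x\right)}$ ($q{\left(R,x \right)} = -3 + \frac{\left(R + R\right) \frac{1}{x + 10}}{7} = -3 + \frac{2 R \frac{1}{10 + x}}{7} = -3 + \frac{2 R}{7 \left(10 + x\right)}$)
$\frac{1}{q{\left(92,V{\left(-6 \right)} \right)}} = \frac{1}{\frac{1}{7} \frac{1}{10 + 1} \left(-210 - 21 + 2 \cdot 92\right)} = \frac{1}{\frac{1}{7} \cdot \frac{1}{11} \left(-210 - 21 + 184\right)} = \frac{1}{\frac{1}{7} \cdot \frac{1}{11} \left(-47\right)} = \frac{1}{- \frac{47}{77}} = - \frac{77}{47}$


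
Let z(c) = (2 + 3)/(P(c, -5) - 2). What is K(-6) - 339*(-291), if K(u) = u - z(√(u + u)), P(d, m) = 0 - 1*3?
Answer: 98644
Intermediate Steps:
P(d, m) = -3 (P(d, m) = 0 - 3 = -3)
z(c) = -1 (z(c) = (2 + 3)/(-3 - 2) = 5/(-5) = 5*(-⅕) = -1)
K(u) = 1 + u (K(u) = u - 1*(-1) = u + 1 = 1 + u)
K(-6) - 339*(-291) = (1 - 6) - 339*(-291) = -5 + 98649 = 98644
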